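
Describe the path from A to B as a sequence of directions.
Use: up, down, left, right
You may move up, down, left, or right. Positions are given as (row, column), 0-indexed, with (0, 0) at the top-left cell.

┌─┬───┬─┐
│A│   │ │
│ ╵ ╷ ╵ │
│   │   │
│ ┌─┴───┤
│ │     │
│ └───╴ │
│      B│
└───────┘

Finding the path and converting it to directions:
Path through cells: (0,0) → (1,0) → (2,0) → (3,0) → (3,1) → (3,2) → (3,3)
Directions: down, down, down, right, right, right

Solution:

┌─┬───┬─┐
│A│   │ │
│ ╵ ╷ ╵ │
│↓  │   │
│ ┌─┴───┤
│↓│     │
│ └───╴ │
│↳ → → B│
└───────┘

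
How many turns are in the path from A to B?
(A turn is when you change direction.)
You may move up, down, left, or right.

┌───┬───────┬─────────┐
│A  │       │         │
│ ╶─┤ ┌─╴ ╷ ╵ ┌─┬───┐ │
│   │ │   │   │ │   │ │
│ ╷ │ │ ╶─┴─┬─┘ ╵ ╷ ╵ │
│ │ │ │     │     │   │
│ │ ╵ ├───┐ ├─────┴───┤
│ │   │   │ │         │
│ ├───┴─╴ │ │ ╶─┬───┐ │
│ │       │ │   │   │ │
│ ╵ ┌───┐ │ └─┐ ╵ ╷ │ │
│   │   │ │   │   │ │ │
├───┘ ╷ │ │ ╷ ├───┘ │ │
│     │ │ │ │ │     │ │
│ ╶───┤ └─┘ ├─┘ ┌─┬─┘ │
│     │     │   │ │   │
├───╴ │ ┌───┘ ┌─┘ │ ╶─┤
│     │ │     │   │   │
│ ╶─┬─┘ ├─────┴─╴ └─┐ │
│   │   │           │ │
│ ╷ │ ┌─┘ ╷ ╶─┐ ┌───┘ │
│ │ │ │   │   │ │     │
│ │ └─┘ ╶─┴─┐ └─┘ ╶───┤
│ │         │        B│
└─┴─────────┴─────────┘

Directions: down, right, down, down, right, up, up, up, right, right, down, left, down, right, right, down, down, down, down, down, left, left, up, up, left, down, left, left, down, right, right, down, left, left, down, right, down, down, right, right, up, right, up, right, down, right, down, right, right, right, right
Number of turns: 31

Solution:

┌───┬───────┬─────────┐
│A  │↱ → ↓  │         │
│ ╶─┤ ┌─╴ ╷ ╵ ┌─┬───┐ │
│↳ ↓│↑│↓ ↲│   │ │   │ │
│ ╷ │ │ ╶─┴─┬─┘ ╵ ╷ ╵ │
│ │↓│↑│↳ → ↓│     │   │
│ │ ╵ ├───┐ ├─────┴───┤
│ │↳ ↑│   │↓│         │
│ ├───┴─╴ │ │ ╶─┬───┐ │
│ │       │↓│   │   │ │
│ ╵ ┌───┐ │ └─┐ ╵ ╷ │ │
│   │↓ ↰│ │↓  │   │ │ │
├───┘ ╷ │ │ ╷ ├───┘ │ │
│↓ ← ↲│↑│ │↓│ │     │ │
│ ╶───┤ └─┘ ├─┘ ┌─┬─┘ │
│↳ → ↓│↑ ← ↲│   │ │   │
├───╴ │ ┌───┘ ┌─┘ │ ╶─┤
│↓ ← ↲│ │     │   │   │
│ ╶─┬─┘ ├─────┴─╴ └─┐ │
│↳ ↓│   │↱ ↓        │ │
│ ╷ │ ┌─┘ ╷ ╶─┐ ┌───┘ │
│ │↓│ │↱ ↑│↳ ↓│ │     │
│ │ └─┘ ╶─┴─┐ └─┘ ╶───┤
│ │↳ → ↑    │↳ → → → B│
└─┴─────────┴─────────┘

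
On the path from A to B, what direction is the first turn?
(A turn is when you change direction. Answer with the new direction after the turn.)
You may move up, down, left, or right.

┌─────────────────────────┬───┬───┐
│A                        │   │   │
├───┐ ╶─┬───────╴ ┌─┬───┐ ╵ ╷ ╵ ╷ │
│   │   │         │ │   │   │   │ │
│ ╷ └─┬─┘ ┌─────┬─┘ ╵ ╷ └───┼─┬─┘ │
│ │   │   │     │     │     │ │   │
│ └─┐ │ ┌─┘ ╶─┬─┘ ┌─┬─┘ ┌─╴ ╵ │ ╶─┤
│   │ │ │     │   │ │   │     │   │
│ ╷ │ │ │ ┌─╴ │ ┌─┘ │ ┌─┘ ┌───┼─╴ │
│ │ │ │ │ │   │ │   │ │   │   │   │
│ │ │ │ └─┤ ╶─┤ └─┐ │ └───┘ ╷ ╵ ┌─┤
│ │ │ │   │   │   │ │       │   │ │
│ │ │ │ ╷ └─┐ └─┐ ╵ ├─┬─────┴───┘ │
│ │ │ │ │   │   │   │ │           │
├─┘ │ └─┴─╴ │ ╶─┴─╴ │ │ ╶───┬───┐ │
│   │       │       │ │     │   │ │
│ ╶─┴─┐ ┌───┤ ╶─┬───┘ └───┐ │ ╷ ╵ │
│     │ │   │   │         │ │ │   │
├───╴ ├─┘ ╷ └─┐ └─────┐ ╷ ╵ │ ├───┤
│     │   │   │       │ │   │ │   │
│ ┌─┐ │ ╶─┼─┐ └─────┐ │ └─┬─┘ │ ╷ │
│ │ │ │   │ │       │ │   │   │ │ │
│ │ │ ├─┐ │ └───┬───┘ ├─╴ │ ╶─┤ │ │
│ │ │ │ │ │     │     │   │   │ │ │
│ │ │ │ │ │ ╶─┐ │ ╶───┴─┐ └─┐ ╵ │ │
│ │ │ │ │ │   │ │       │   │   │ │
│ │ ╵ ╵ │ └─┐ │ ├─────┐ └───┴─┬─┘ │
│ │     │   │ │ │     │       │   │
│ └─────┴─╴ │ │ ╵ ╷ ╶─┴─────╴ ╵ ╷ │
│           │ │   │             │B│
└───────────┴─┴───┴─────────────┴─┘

Directions: right, right, right, right, right, right, right, right, right, right, right, right, down, right, up, right, down, right, up, right, down, down, left, down, right, down, left, down, left, up, left, down, left, left, left, up, up, right, up, up, left, down, left, left, down, left, down, down, right, down, right, down, left, left, left, down, right, down, right, right, right, down, down, left, left, down, right, right, right, down, right, right, right, down, right, up, right, down
First turn direction: down

Solution:

┌─────────────────────────┬───┬───┐
│A → → → → → → → → → → → ↓│↱ ↓│↱ ↓│
├───┐ ╶─┬───────╴ ┌─┬───┐ ╵ ╷ ╵ ╷ │
│   │   │         │ │↓ ↰│↳ ↑│↳ ↑│↓│
│ ╷ └─┬─┘ ┌─────┬─┘ ╵ ╷ └───┼─┬─┘ │
│ │   │   │     │↓ ← ↲│↑    │ │↓ ↲│
│ └─┐ │ ┌─┘ ╶─┬─┘ ┌─┬─┘ ┌─╴ ╵ │ ╶─┤
│   │ │ │     │↓ ↲│ │↱ ↑│     │↳ ↓│
│ ╷ │ │ │ ┌─╴ │ ┌─┘ │ ┌─┘ ┌───┼─╴ │
│ │ │ │ │ │   │↓│   │↑│   │↓ ↰│↓ ↲│
│ │ │ │ └─┤ ╶─┤ └─┐ │ └───┘ ╷ ╵ ┌─┤
│ │ │ │   │   │↳ ↓│ │↑ ← ← ↲│↑ ↲│ │
│ │ │ │ ╷ └─┐ └─┐ ╵ ├─┬─────┴───┘ │
│ │ │ │ │   │   │↳ ↓│ │           │
├─┘ │ └─┴─╴ │ ╶─┴─╴ │ │ ╶───┬───┐ │
│   │       │↓ ← ← ↲│ │     │   │ │
│ ╶─┴─┐ ┌───┤ ╶─┬───┘ └───┐ │ ╷ ╵ │
│     │ │   │↳ ↓│         │ │ │   │
├───╴ ├─┘ ╷ └─┐ └─────┐ ╷ ╵ │ ├───┤
│     │   │   │↳ → → ↓│ │   │ │   │
│ ┌─┐ │ ╶─┼─┐ └─────┐ │ └─┬─┘ │ ╷ │
│ │ │ │   │ │       │↓│   │   │ │ │
│ │ │ ├─┐ │ └───┬───┘ ├─╴ │ ╶─┤ │ │
│ │ │ │ │ │     │↓ ← ↲│   │   │ │ │
│ │ │ │ │ │ ╶─┐ │ ╶───┴─┐ └─┐ ╵ │ │
│ │ │ │ │ │   │ │↳ → → ↓│   │   │ │
│ │ ╵ ╵ │ └─┐ │ ├─────┐ └───┴─┬─┘ │
│ │     │   │ │ │     │↳ → → ↓│↱ ↓│
│ └─────┴─╴ │ │ ╵ ╷ ╶─┴─────╴ ╵ ╷ │
│           │ │   │          ↳ ↑│B│
└───────────┴─┴───┴─────────────┴─┘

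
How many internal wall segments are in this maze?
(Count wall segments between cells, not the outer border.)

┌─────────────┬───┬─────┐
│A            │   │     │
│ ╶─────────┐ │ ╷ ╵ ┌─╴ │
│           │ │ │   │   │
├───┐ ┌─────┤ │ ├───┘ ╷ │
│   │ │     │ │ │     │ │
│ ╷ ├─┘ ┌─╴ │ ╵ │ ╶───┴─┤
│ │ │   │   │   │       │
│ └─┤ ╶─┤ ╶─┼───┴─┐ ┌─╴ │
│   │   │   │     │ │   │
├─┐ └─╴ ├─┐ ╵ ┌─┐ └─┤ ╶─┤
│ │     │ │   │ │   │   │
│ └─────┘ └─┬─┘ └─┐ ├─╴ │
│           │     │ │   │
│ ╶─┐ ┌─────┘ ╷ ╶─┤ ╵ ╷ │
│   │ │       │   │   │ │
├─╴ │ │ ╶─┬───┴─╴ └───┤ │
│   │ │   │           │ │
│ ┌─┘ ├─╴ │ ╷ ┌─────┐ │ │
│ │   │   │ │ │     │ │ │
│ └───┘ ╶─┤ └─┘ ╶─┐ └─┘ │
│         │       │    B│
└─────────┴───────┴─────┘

Counting internal wall segments:
Total internal walls: 110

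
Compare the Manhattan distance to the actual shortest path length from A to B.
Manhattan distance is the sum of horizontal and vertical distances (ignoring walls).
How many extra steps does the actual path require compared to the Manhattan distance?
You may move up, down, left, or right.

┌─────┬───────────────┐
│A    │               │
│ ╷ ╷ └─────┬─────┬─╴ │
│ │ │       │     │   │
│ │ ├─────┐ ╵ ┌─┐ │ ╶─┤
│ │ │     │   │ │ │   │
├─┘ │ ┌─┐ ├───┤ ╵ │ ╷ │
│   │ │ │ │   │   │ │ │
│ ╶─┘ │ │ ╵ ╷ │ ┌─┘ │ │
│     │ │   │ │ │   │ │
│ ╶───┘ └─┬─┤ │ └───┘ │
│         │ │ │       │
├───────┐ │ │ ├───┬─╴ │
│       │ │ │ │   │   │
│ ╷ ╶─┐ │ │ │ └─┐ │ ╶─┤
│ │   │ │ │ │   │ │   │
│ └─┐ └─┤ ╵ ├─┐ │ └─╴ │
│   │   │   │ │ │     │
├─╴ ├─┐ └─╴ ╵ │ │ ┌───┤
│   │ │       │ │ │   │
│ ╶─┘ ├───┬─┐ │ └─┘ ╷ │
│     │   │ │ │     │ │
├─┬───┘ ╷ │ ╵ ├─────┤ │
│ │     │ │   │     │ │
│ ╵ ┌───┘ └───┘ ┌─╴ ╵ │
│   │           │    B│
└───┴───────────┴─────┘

Manhattan distance: |12 - 0| + |10 - 0| = 22
Actual path length: 32
Extra steps: 32 - 22 = 10

Solution:

┌─────┬───────────────┐
│A ↓  │               │
│ ╷ ╷ └─────┬─────┬─╴ │
│ │↓│       │     │   │
│ │ ├─────┐ ╵ ┌─┐ │ ╶─┤
│ │↓│↱ → ↓│   │ │ │   │
├─┘ │ ┌─┐ ├───┤ ╵ │ ╷ │
│↓ ↲│↑│ │↓│↱ ↓│   │ │ │
│ ╶─┘ │ │ ╵ ╷ │ ┌─┘ │ │
│↳ → ↑│ │↳ ↑│↓│ │   │ │
│ ╶───┘ └─┬─┤ │ └───┘ │
│         │ │↓│       │
├───────┐ │ │ ├───┬─╴ │
│       │ │ │↓│   │   │
│ ╷ ╶─┐ │ │ │ └─┐ │ ╶─┤
│ │   │ │ │ │↳ ↓│ │   │
│ └─┐ └─┤ ╵ ├─┐ │ └─╴ │
│   │   │   │ │↓│     │
├─╴ ├─┐ └─╴ ╵ │ │ ┌───┤
│   │ │       │↓│ │↱ ↓│
│ ╶─┘ ├───┬─┐ │ └─┘ ╷ │
│     │   │ │ │↳ → ↑│↓│
├─┬───┘ ╷ │ ╵ ├─────┤ │
│ │     │ │   │     │↓│
│ ╵ ┌───┘ └───┘ ┌─╴ ╵ │
│   │           │    B│
└───┴───────────┴─────┘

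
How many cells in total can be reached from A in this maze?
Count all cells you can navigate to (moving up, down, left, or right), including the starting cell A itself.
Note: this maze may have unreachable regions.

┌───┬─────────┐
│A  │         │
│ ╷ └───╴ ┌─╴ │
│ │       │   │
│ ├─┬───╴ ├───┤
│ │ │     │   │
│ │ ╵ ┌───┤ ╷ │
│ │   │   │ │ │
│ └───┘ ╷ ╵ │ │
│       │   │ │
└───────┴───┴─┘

Using BFS/flood-fill to find all reachable cells from A:
Maze size: 5 × 7 = 35 total cells
All cells are reachable — the maze is fully connected.
Reachable cells: 35

Reachable region (· marks reachable cells):

┌───┬─────────┐
│A ·│· · · · ·│
│ ╷ └───╴ ┌─╴ │
│·│· · · ·│· ·│
│ ├─┬───╴ ├───┤
│·│·│· · ·│· ·│
│ │ ╵ ┌───┤ ╷ │
│·│· ·│· ·│·│·│
│ └───┘ ╷ ╵ │ │
│· · · ·│· ·│·│
└───────┴───┴─┘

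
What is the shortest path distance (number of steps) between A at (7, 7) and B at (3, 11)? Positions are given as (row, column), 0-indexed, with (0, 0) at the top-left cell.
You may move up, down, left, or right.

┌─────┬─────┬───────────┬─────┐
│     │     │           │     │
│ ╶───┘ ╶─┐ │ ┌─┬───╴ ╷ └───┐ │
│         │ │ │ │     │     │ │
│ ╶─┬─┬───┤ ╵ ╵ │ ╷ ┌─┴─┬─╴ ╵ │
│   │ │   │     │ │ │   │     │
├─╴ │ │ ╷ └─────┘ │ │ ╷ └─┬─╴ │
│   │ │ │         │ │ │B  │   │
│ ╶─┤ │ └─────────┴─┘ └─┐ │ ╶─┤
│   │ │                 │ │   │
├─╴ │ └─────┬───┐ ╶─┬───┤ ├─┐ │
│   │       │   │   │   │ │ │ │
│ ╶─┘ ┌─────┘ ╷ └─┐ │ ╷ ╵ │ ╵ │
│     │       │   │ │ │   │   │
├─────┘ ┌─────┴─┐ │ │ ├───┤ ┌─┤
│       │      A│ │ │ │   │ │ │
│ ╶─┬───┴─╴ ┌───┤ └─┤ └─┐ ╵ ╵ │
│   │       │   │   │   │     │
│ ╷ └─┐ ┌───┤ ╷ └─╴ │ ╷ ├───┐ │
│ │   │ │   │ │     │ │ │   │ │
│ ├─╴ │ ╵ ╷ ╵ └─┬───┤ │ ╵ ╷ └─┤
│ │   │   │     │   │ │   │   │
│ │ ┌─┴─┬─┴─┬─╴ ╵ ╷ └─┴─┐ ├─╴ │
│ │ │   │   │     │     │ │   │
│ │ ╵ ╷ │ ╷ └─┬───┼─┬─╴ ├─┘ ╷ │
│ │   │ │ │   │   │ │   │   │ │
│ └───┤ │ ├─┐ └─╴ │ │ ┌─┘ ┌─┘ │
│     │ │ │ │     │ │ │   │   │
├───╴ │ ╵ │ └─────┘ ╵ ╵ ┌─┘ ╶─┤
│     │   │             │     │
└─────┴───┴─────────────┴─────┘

Finding path from (7, 7) to (3, 11):
Path: (7,7) → (7,6) → (7,5) → (8,5) → (8,4) → (8,3) → (9,3) → (10,3) → (10,4) → (9,4) → (9,5) → (10,5) → (10,6) → (10,7) → (11,7) → (11,8) → (10,8) → (10,9) → (11,9) → (11,10) → (11,11) → (12,11) → (12,10) → (13,10) → (14,10) → (14,11) → (13,11) → (13,12) → (12,12) → (12,13) → (11,13) → (11,14) → (10,14) → (10,13) → (9,13) → (9,12) → (10,12) → (10,11) → (9,11) → (8,11) → (8,10) → (7,10) → (6,10) → (5,10) → (5,11) → (6,11) → (6,12) → (5,12) → (4,12) → (3,12) → (3,11)
Distance: 50 steps

Solution:

┌─────┬─────┬───────────┬─────┐
│     │     │           │     │
│ ╶───┘ ╶─┐ │ ┌─┬───╴ ╷ └───┐ │
│         │ │ │ │     │     │ │
│ ╶─┬─┬───┤ ╵ ╵ │ ╷ ┌─┴─┬─╴ ╵ │
│   │ │   │     │ │ │   │     │
├─╴ │ │ ╷ └─────┘ │ │ ╷ └─┬─╴ │
│   │ │ │         │ │ │B ↰│   │
│ ╶─┤ │ └─────────┴─┘ └─┐ │ ╶─┤
│   │ │                 │↑│   │
├─╴ │ └─────┬───┐ ╶─┬───┤ ├─┐ │
│   │       │   │   │↱ ↓│↑│ │ │
│ ╶─┘ ┌─────┘ ╷ └─┐ │ ╷ ╵ │ ╵ │
│     │       │   │ │↑│↳ ↑│   │
├─────┘ ┌─────┴─┐ │ │ ├───┤ ┌─┤
│       │  ↓ ← A│ │ │↑│   │ │ │
│ ╶─┬───┴─╴ ┌───┤ └─┤ └─┐ ╵ ╵ │
│   │  ↓ ← ↲│   │   │↑ ↰│     │
│ ╷ └─┐ ┌───┤ ╷ └─╴ │ ╷ ├───┐ │
│ │   │↓│↱ ↓│ │     │ │↑│↓ ↰│ │
│ ├─╴ │ ╵ ╷ ╵ └─┬───┤ │ ╵ ╷ └─┤
│ │   │↳ ↑│↳ → ↓│↱ ↓│ │↑ ↲│↑ ↰│
│ │ ┌─┴─┬─┴─┬─╴ ╵ ╷ └─┴─┐ ├─╴ │
│ │ │   │   │  ↳ ↑│↳ → ↓│ │↱ ↑│
│ │ ╵ ╷ │ ╷ └─┬───┼─┬─╴ ├─┘ ╷ │
│ │   │ │ │   │   │ │↓ ↲│↱ ↑│ │
│ └───┤ │ ├─┐ └─╴ │ │ ┌─┘ ┌─┘ │
│     │ │ │ │     │ │↓│↱ ↑│   │
├───╴ │ ╵ │ └─────┘ ╵ ╵ ┌─┘ ╶─┤
│     │   │          ↳ ↑│     │
└─────┴───┴─────────────┴─────┘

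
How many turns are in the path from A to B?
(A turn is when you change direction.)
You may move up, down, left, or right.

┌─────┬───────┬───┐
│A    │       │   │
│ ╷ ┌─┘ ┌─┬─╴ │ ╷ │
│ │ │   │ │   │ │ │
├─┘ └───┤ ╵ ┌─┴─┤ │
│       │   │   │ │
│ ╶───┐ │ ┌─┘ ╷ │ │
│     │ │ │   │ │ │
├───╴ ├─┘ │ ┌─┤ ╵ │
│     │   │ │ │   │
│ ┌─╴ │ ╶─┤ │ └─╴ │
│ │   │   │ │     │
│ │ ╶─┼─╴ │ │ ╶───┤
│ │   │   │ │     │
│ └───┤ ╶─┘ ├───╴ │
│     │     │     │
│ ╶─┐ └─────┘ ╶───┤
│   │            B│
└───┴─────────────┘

Directions: right, down, down, left, down, right, right, down, left, left, down, down, down, right, right, down, right, right, right, right, right, right
Number of turns: 10

Solution:

┌─────┬───────┬───┐
│A ↓  │       │   │
│ ╷ ┌─┘ ┌─┬─╴ │ ╷ │
│ │↓│   │ │   │ │ │
├─┘ └───┤ ╵ ┌─┴─┤ │
│↓ ↲    │   │   │ │
│ ╶───┐ │ ┌─┘ ╷ │ │
│↳ → ↓│ │ │   │ │ │
├───╴ ├─┘ │ ┌─┤ ╵ │
│↓ ← ↲│   │ │ │   │
│ ┌─╴ │ ╶─┤ │ └─╴ │
│↓│   │   │ │     │
│ │ ╶─┼─╴ │ │ ╶───┤
│↓│   │   │ │     │
│ └───┤ ╶─┘ ├───╴ │
│↳ → ↓│     │     │
│ ╶─┐ └─────┘ ╶───┤
│   │↳ → → → → → B│
└───┴─────────────┘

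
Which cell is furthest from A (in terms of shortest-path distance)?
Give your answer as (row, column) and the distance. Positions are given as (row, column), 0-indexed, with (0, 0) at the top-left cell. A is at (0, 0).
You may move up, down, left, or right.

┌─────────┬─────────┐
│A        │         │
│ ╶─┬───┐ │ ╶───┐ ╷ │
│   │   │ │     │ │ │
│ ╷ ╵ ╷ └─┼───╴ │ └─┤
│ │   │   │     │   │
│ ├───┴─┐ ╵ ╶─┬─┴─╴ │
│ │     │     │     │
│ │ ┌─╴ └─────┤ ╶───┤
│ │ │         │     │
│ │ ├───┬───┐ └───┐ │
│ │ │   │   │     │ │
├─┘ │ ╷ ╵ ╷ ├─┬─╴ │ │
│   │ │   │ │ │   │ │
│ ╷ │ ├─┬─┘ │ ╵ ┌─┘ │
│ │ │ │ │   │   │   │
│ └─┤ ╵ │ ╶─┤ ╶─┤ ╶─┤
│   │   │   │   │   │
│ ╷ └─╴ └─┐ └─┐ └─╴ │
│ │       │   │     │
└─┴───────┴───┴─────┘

Computing BFS distances from A to all cells:
Furthest cell: (9, 6)
Distance: 81 steps

Path from A to the furthest cell:

┌─────────┬─────────┐
│A        │↱ → → ↓  │
│ ╶─┬───┐ │ ╶───┐ ╷ │
│↳ ↓│↱ ↓│ │↑ ← ↰│↓│ │
│ ╷ ╵ ╷ └─┼───╴ │ └─┤
│ │↳ ↑│↳ ↓│↱ → ↑│↳ ↓│
│ ├───┴─┐ ╵ ╶─┬─┴─╴ │
│ │↓ ← ↰│↳ ↑  │↓ ← ↲│
│ │ ┌─╴ └─────┤ ╶───┤
│ │↓│  ↑ ← ← ↰│↳ → ↓│
│ │ ├───┬───┐ └───┐ │
│ │↓│↱ ↓│↱ ↓│↑ ← ↰│↓│
├─┘ │ ╷ ╵ ╷ ├─┬─╴ │ │
│↓ ↲│↑│↳ ↑│↓│ │↱ ↑│↓│
│ ╷ │ ├─┬─┘ │ ╵ ┌─┘ │
│↓│ │↑│ │↓ ↲│↱ ↑│↓ ↲│
│ └─┤ ╵ │ ╶─┤ ╶─┤ ╶─┤
│↳ ↓│↑ ↰│↳ ↓│↑ ↰│↳ ↓│
│ ╷ └─╴ └─┐ └─┐ └─╴ │
│ │↳ → ↑  │↳ B│↑ ← ↲│
└─┴───────┴───┴─────┘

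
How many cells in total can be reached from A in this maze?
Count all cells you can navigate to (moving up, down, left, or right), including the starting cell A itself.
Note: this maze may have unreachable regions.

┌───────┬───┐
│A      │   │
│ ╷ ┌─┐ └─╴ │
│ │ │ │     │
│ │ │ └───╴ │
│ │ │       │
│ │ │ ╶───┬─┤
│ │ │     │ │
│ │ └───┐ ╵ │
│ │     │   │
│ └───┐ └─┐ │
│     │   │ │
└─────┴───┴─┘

Using BFS/flood-fill to find all reachable cells from A:
Maze size: 6 × 6 = 36 total cells
All cells are reachable — the maze is fully connected.
Reachable cells: 36

Reachable region (· marks reachable cells):

┌───────┬───┐
│A · · ·│· ·│
│ ╷ ┌─┐ └─╴ │
│·│·│·│· · ·│
│ │ │ └───╴ │
│·│·│· · · ·│
│ │ │ ╶───┬─┤
│·│·│· · ·│·│
│ │ └───┐ ╵ │
│·│· · ·│· ·│
│ └───┐ └─┐ │
│· · ·│· ·│·│
└─────┴───┴─┘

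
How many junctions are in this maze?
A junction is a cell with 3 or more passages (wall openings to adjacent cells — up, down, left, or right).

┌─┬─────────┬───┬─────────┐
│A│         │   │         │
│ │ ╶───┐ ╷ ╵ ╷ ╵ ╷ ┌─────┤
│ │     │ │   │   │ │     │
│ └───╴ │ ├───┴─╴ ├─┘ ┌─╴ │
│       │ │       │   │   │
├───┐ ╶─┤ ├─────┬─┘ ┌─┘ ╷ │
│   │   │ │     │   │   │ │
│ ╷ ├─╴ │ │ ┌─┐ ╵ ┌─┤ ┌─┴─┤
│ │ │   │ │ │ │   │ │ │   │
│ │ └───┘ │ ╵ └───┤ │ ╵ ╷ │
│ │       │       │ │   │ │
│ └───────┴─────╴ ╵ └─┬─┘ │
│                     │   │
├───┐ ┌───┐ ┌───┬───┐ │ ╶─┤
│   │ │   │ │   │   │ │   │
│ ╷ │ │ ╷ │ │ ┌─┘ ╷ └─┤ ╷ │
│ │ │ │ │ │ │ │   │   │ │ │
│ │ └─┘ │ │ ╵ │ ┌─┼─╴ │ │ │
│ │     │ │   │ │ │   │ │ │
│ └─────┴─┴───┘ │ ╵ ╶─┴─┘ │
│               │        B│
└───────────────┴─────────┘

Checking each cell for number of passages:

Junctions found (3+ passages):
  (0, 4): 3 passages
  (0, 9): 3 passages
  (1, 8): 3 passages
  (2, 2): 3 passages
  (2, 12): 3 passages
  (5, 6): 3 passages
  (6, 2): 3 passages
  (6, 5): 3 passages
  (6, 8): 3 passages
  (6, 9): 3 passages
  (7, 11): 3 passages
  (10, 9): 3 passages
Total junctions: 12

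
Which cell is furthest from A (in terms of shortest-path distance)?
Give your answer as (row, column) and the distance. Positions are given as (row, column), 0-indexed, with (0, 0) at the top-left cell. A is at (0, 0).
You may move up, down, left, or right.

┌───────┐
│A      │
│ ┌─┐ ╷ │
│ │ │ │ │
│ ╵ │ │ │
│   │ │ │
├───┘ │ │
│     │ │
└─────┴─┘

Computing BFS distances from A to all cells:
Furthest cell: (3, 0)
Distance: 7 steps

Path from A to the furthest cell:

┌───────┐
│A → ↓  │
│ ┌─┐ ╷ │
│ │ │↓│ │
│ ╵ │ │ │
│   │↓│ │
├───┘ │ │
│B ← ↲│ │
└─────┴─┘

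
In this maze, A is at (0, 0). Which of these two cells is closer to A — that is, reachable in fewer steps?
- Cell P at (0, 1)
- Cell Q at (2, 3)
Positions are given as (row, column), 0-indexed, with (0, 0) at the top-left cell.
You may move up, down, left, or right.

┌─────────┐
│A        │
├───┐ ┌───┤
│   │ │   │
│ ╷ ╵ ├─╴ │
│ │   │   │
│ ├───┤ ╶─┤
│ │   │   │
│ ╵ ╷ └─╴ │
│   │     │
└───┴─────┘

Shortest path A → P at (0, 1): 1 steps
Shortest path A → Q at (2, 3): 19 steps

P is closer (1 steps vs 19 steps).

Path to P:

┌─────────┐
│A P      │
├───┐ ┌───┤
│   │ │   │
│ ╷ ╵ ├─╴ │
│ │   │   │
│ ├───┤ ╶─┤
│ │   │   │
│ ╵ ╷ └─╴ │
│   │     │
└───┴─────┘

Path to Q:

┌─────────┐
│A → ↓    │
├───┐ ┌───┤
│↓ ↰│↓│   │
│ ╷ ╵ ├─╴ │
│↓│↑ ↲│Q  │
│ ├───┤ ╶─┤
│↓│↱ ↓│↑ ↰│
│ ╵ ╷ └─╴ │
│↳ ↑│↳ → ↑│
└───┴─────┘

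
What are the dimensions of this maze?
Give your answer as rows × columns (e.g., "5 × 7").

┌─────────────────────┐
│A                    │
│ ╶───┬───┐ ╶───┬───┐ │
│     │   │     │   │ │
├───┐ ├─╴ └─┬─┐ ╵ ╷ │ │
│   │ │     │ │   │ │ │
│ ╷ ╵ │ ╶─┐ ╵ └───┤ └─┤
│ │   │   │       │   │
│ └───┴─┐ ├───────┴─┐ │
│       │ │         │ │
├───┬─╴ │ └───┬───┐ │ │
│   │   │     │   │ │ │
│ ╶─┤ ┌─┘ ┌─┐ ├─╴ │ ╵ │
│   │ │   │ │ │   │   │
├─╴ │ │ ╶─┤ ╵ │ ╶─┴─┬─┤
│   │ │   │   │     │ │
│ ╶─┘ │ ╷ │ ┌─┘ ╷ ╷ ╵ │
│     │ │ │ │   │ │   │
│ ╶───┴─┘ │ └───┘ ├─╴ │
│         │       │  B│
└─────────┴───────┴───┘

Counting the maze dimensions:
Rows (vertical): 10
Columns (horizontal): 11
Dimensions: 10 × 11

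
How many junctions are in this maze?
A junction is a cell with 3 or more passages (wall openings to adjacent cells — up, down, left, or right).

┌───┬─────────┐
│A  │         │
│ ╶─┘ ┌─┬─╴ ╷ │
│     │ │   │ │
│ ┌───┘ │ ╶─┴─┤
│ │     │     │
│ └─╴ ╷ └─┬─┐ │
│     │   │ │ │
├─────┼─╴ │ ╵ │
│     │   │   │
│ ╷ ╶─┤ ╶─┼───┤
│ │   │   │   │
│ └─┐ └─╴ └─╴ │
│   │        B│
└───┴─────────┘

Checking each cell for number of passages:

Junctions found (3+ passages):
  (0, 5): 3 passages
  (1, 0): 3 passages
  (2, 2): 3 passages
  (2, 3): 3 passages
  (4, 1): 3 passages
  (6, 4): 3 passages
Total junctions: 6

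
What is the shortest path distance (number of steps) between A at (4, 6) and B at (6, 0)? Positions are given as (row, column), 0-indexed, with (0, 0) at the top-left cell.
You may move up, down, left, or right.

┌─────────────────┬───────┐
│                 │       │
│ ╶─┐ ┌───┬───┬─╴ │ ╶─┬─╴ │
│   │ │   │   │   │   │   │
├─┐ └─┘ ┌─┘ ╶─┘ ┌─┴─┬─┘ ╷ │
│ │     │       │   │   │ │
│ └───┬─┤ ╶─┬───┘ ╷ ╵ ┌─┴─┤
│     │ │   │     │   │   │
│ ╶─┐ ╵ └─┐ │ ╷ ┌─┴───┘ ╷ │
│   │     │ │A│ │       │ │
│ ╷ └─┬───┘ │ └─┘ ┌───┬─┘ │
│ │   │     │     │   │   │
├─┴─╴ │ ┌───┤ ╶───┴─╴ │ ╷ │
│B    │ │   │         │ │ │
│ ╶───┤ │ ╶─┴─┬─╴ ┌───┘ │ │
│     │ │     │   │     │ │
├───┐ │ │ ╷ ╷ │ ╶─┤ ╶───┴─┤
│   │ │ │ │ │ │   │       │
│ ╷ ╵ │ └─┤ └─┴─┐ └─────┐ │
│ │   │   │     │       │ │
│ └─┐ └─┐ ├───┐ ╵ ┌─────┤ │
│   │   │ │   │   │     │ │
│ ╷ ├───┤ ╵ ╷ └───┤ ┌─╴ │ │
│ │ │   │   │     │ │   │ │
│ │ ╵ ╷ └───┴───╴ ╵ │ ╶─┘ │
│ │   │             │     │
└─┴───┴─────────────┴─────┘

Finding path from (4, 6) to (6, 0):
Path: (4,6) → (5,6) → (5,7) → (5,8) → (4,8) → (4,9) → (4,10) → (4,11) → (3,11) → (3,12) → (4,12) → (5,12) → (5,11) → (6,11) → (7,11) → (7,10) → (7,9) → (8,9) → (8,10) → (8,11) → (8,12) → (9,12) → (10,12) → (11,12) → (12,12) → (12,11) → (12,10) → (11,10) → (11,11) → (10,11) → (10,10) → (10,9) → (11,9) → (12,9) → (12,8) → (12,7) → (12,6) → (12,5) → (12,4) → (12,3) → (11,3) → (11,2) → (12,2) → (12,1) → (11,1) → (10,1) → (10,0) → (9,0) → (8,0) → (8,1) → (9,1) → (9,2) → (8,2) → (7,2) → (7,1) → (7,0) → (6,0)
Distance: 56 steps

Solution:

┌─────────────────┬───────┐
│                 │       │
│ ╶─┐ ┌───┬───┬─╴ │ ╶─┬─╴ │
│   │ │   │   │   │   │   │
├─┐ └─┘ ┌─┘ ╶─┘ ┌─┴─┬─┘ ╷ │
│ │     │       │   │   │ │
│ └───┬─┤ ╶─┬───┘ ╷ ╵ ┌─┴─┤
│     │ │   │     │   │↱ ↓│
│ ╶─┐ ╵ └─┐ │ ╷ ┌─┴───┘ ╷ │
│   │     │ │A│ │↱ → → ↑│↓│
│ ╷ └─┬───┘ │ └─┘ ┌───┬─┘ │
│ │   │     │↳ → ↑│   │↓ ↲│
├─┴─╴ │ ┌───┤ ╶───┴─╴ │ ╷ │
│B    │ │   │         │↓│ │
│ ╶───┤ │ ╶─┴─┬─╴ ┌───┘ │ │
│↑ ← ↰│ │     │   │↓ ← ↲│ │
├───┐ │ │ ╷ ╷ │ ╶─┤ ╶───┴─┤
│↱ ↓│↑│ │ │ │ │   │↳ → → ↓│
│ ╷ ╵ │ └─┤ └─┴─┐ └─────┐ │
│↑│↳ ↑│   │     │       │↓│
│ └─┐ └─┐ ├───┐ ╵ ┌─────┤ │
│↑ ↰│   │ │   │   │↓ ← ↰│↓│
│ ╷ ├───┤ ╵ ╷ └───┤ ┌─╴ │ │
│ │↑│↓ ↰│   │     │↓│↱ ↑│↓│
│ │ ╵ ╷ └───┴───╴ ╵ │ ╶─┘ │
│ │↑ ↲│↑ ← ← ← ← ← ↲│↑ ← ↲│
└─┴───┴─────────────┴─────┘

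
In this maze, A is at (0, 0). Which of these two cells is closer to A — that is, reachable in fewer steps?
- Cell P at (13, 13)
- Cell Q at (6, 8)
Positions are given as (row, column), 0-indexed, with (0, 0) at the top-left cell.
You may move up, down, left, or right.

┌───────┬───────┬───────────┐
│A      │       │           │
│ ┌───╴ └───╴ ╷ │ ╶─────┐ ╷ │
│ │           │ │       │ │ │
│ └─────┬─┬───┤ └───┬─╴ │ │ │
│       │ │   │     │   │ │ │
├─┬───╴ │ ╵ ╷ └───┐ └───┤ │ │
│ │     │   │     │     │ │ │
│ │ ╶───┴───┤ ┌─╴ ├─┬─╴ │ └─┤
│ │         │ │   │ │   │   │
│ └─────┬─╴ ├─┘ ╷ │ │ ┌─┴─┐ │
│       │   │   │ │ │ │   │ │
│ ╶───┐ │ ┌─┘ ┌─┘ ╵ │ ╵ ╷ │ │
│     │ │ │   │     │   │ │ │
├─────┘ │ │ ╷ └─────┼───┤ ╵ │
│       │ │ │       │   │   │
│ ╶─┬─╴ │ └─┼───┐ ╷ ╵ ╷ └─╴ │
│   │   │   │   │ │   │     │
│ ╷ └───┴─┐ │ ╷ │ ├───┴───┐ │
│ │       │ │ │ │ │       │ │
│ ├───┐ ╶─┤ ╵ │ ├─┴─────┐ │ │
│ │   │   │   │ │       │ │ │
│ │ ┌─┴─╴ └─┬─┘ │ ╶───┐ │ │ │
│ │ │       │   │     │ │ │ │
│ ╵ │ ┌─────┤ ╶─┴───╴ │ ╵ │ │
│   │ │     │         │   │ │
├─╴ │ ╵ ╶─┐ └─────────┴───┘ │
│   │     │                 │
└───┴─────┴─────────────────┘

Shortest path A → P at (13, 13): 32 steps
Shortest path A → Q at (6, 8): 44 steps

P is closer (32 steps vs 44 steps).

Path to P:

┌───────┬───────┬───────────┐
│A → → ↓│    ↱ ↓│           │
│ ┌───╴ └───╴ ╷ │ ╶─────┐ ╷ │
│ │    ↳ → → ↑│↓│       │ │ │
│ └─────┬─┬───┤ └───┬─╴ │ │ │
│       │ │   │↳ → ↓│   │ │ │
├─┬───╴ │ ╵ ╷ └───┐ └───┤ │ │
│ │     │   │     │↳ → ↓│ │ │
│ │ ╶───┴───┤ ┌─╴ ├─┬─╴ │ └─┤
│ │         │ │   │ │↓ ↲│   │
│ └─────┬─╴ ├─┘ ╷ │ │ ┌─┴─┐ │
│       │   │   │ │ │↓│↱ ↓│ │
│ ╶───┐ │ ┌─┘ ┌─┘ ╵ │ ╵ ╷ │ │
│     │ │ │   │     │↳ ↑│↓│ │
├─────┘ │ │ ╷ └─────┼───┤ ╵ │
│       │ │ │       │   │↳ ↓│
│ ╶─┬─╴ │ └─┼───┐ ╷ ╵ ╷ └─╴ │
│   │   │   │   │ │   │    ↓│
│ ╷ └───┴─┐ │ ╷ │ ├───┴───┐ │
│ │       │ │ │ │ │       │↓│
│ ├───┐ ╶─┤ ╵ │ ├─┴─────┐ │ │
│ │   │   │   │ │       │ │↓│
│ │ ┌─┴─╴ └─┬─┘ │ ╶───┐ │ │ │
│ │ │       │   │     │ │ │↓│
│ ╵ │ ┌─────┤ ╶─┴───╴ │ ╵ │ │
│   │ │     │         │   │↓│
├─╴ │ ╵ ╶─┐ └─────────┴───┘ │
│   │     │                P│
└───┴─────┴─────────────────┘

Path to Q:

┌───────┬───────┬───────────┐
│A → → ↓│    ↱ ↓│           │
│ ┌───╴ └───╴ ╷ │ ╶─────┐ ╷ │
│ │    ↳ → → ↑│↓│       │ │ │
│ └─────┬─┬───┤ └───┬─╴ │ │ │
│       │ │   │↳ → ↓│   │ │ │
├─┬───╴ │ ╵ ╷ └───┐ └───┤ │ │
│ │     │   │     │↳ → ↓│ │ │
│ │ ╶───┴───┤ ┌─╴ ├─┬─╴ │ └─┤
│ │         │ │↱ ↓│ │↓ ↲│   │
│ └─────┬─╴ ├─┘ ╷ │ │ ┌─┴─┐ │
│       │   │↱ ↑│↓│ │↓│↱ ↓│ │
│ ╶───┐ │ ┌─┘ ┌─┘ ╵ │ ╵ ╷ │ │
│     │ │ │  ↑│  Q  │↳ ↑│↓│ │
├─────┘ │ │ ╷ └─────┼───┤ ╵ │
│       │ │ │↑ ← ← ↰│↓ ↰│↳ ↓│
│ ╶─┬─╴ │ └─┼───┐ ╷ ╵ ╷ └─╴ │
│   │   │   │   │ │↑ ↲│↑ ← ↲│
│ ╷ └───┴─┐ │ ╷ │ ├───┴───┐ │
│ │       │ │ │ │ │       │ │
│ ├───┐ ╶─┤ ╵ │ ├─┴─────┐ │ │
│ │   │   │   │ │       │ │ │
│ │ ┌─┴─╴ └─┬─┘ │ ╶───┐ │ │ │
│ │ │       │   │     │ │ │ │
│ ╵ │ ┌─────┤ ╶─┴───╴ │ ╵ │ │
│   │ │     │         │   │ │
├─╴ │ ╵ ╶─┐ └─────────┴───┘ │
│   │     │                 │
└───┴─────┴─────────────────┘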